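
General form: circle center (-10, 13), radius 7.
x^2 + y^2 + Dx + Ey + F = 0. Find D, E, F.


(x+ 10)^2 + (y-13)^2 = 7^2
D = -2h = 20, E = -2k = -26
F = h^2+k^2-r^2 = 100+169-49 = 220

D = 20, E = -26, F = 220


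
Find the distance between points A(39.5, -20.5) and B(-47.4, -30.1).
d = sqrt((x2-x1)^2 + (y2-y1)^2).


dx = -47.4 - 39.5 = -86.9
dy = -30.1 + 20.5 = -9.6
d = sqrt(7551.61 + 92.16) = sqrt(7643.77) = 87.4287

87.4287


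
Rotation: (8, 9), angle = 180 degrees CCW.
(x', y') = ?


cos(180) = -1, sin(180) = 0
x' = 8*(-1) - 9*0 = -8
y' = 8*0 + 9*(-1) = -9

(-8, -9)


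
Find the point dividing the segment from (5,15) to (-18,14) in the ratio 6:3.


Px = (6*(-18) + 3*5)/9 = -93/9 = -10.3333
Py = (6*14 + 3*15)/9 = 129/9 = 14.3333

P = (-10.3333, 14.3333)


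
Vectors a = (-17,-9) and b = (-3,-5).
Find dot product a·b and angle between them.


a·b = -17*(-3) - 9*(-5) = 51 + 45 = 96
|a| = sqrt(289+81) = 19.2354
|b| = sqrt(9+25) = 5.8310
cos(theta) = 96/(sqrt(370)*sqrt(34)) = 96/sqrt(12580) = 0.855916
theta = arccos(96/sqrt(12580)) = 31.1390 degrees

a·b = 96, theta = 31.1390 deg


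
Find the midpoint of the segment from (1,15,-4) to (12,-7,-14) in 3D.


Mx = (1+12)/2 = 6.5000
My = (15- 7)/2 = 4.0000
Mz = (-4- 14)/2 = -9.0000

M = (6.5000, 4.0000, -9.0000)


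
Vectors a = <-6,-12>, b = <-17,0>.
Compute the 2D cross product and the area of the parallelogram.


cross = -6*0 + 12*(-17) = 0 - 204 = -204
Parallelogram area = |-204| = 204

cross = -204, parallelogram area = 204


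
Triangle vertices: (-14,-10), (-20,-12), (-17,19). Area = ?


-14*(-12-19) = 434
-20*(19+ 10) = -580
-17*(-10+ 12) = -34
sum = -180
Area = |-180|/2 = 90.0000

90.0000 sq units


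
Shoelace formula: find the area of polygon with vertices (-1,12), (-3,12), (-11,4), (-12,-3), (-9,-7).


sum(xi*y_{i+1}) = -1*12 - 3*4 - 11*(-3) - 12*(-7) - 9*12 = -15
sum(yi*x_{i+1}) = 12*(-3) + 12*(-11) + 4*(-12) - 3*(-9) - 7*(-1) = -182
Area = |-15 + 182|/2 = 167/2 = 83.5000

83.5000 sq units


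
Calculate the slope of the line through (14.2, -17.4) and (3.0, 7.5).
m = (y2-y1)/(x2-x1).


dy = 7.5 + 17.4 = 24.9
dx = 3.0 - 14.2 = -11.2
m = 24.9/(-11.2) = -2.2232

m = -2.2232


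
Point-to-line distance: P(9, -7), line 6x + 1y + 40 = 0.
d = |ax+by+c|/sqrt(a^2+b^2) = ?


|6*9 + 1*(-7) + 40| = |87| = 87
sqrt(36 + 1) = sqrt(37) = 6.0828
d = 87/sqrt(37) = 14.3027

14.3027


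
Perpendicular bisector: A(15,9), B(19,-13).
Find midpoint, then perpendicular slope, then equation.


Midpoint = (17, -2)
Slope of AB = dy/dx = -22/4 = -5.5000
Perp slope = -dx/dy = 4/22 = 0.1818
b = My - (perp slope)*Mx = -2 + (4*17)/(-22) = -2 - 3.0909 = -5.0909

y = 0.1818x - 5.0909


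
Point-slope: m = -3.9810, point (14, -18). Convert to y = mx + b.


y + 18 = -3.9810(x - 14)
y = -3.9810x - 18 + 3.9810*14
y = -3.9810x + 37.7340

y = -3.9810x + 37.7340


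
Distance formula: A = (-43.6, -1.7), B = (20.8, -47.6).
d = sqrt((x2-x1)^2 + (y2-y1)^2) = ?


dx = 20.8 + 43.6 = 64.4
dy = -47.6 + 1.7 = -45.9
d = sqrt(4147.36 + 2106.81) = sqrt(6254.17) = 79.0833

79.0833


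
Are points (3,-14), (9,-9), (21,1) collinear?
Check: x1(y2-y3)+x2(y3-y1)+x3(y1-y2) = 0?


3*(-9-1) + 9*(1+ 14) + 21*(-14+ 9)
= -30 + 135 - 105 = 0

Yes, collinear (determinant = 0)


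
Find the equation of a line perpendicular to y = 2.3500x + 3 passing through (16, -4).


Perpendicular slope = -1/m1 = -1/2.3500 = -0.4255
b2 = y0 - m2*x0 = -4 + 16/2.3500 = -4 + 6.8085 = 2.8085

y = -0.4255x + 2.8085


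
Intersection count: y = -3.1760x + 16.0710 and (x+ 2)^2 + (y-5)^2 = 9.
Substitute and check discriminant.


Substitute y = -3.1760x + 16.0710: (x+ 2)^2 + (-3.1760x+16.0710-5)^2 = 9
Expand to Ax^2 + Bx + C = 0, where b-k = 11.071
A = 1+m^2 = 11.086976
B = 2(m(b-k) - h) = 2(-3.1760*11.071 + 2) = -66.322992
C = h^2 + (b-k)^2 - r^2 = 4 + 122.567041 - 9 = 117.567041
disc = B^2-4AC = 4398.7393 - 5213.8518 = -815.1125
disc < 0

0 intersection points


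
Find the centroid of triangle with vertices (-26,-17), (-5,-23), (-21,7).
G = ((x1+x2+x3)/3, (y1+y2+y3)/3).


Gx = (-26- 5- 21)/3 = -52/3 = -17.3333
Gy = (-17- 23+7)/3 = -33/3 = -11.0000

G = (-17.3333, -11.0000)


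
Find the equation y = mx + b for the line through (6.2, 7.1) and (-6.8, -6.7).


m = (-13.8)/(-13.0) = 1.0615
b = y1 - m*x1 = 7.1 - (-13.8*6.2)/(-13.0) = 7.1 - 6.5815 = 0.5185

y = 1.0615x + 0.5185


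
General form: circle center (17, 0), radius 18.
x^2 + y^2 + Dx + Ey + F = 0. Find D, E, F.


(x-17)^2 + (y-0)^2 = 18^2
D = -2h = -34, E = -2k = 0
F = h^2+k^2-r^2 = 289+0-324 = -35

D = -34, E = 0, F = -35


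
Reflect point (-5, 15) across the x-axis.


Reflection rule for x-axis: (x, -y)
(-5, 15) -> (-5, -15)

(-5, -15)


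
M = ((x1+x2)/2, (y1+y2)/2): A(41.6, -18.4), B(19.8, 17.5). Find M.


Mx = (41.6 + 19.8)/2 = 61.4/2 = 30.7000
My = (-18.4 + 17.5)/2 = -0.9/2 = -0.4500

(30.7000, -0.4500)


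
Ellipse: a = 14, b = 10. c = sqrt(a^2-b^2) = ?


c^2 = 14^2 - 10^2 = 196 - 100 = 96
c = sqrt(96) = 9.7980

c = 9.7980


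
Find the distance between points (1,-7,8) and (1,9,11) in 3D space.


dx=0, dy=16, dz=3
d = sqrt(0+256+9) = sqrt(265) = 16.2788

16.2788


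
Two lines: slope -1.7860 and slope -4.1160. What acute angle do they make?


m1-m2 = 2.33
1+m1*m2 = 8.351176
tan(theta) = |2.33/8.351176| = 0.279003
theta = arctan(|2.33/8.351176|) = 15.5892 degrees (acute angle)

15.5892 degrees


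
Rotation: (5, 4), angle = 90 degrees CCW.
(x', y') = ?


cos(90) = 0, sin(90) = 1
x' = 5*0 - 4*1 = -4
y' = 5*1 + 4*0 = 5

(-4, 5)


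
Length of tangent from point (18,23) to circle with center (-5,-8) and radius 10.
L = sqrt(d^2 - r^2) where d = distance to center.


d = sqrt((18+ 5)^2 + (23+ 8)^2) = sqrt(529+961) = 38.6005
L = sqrt(1490.0000 - 100) = sqrt(1390.0000) = 37.2827

37.2827


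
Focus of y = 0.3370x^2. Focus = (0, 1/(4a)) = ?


a = 0.3370
4a = 1.3480
focus = (0, 1/1.3480) = (0, 0.7418)

Focus = (0, 0.7418)


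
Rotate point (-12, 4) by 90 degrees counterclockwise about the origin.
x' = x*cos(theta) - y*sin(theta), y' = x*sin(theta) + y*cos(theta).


cos(90) = 0, sin(90) = 1
x' = -12*0 - 4*1 = -4
y' = -12*1 + 4*0 = -12

(-4, -12)


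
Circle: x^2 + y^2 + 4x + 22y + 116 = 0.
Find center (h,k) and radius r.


h = -D/2 = -4/2 = -2
k = -E/2 = -22/2 = -11
r^2 = h^2 + k^2 - F = 4 + 121 - 116 = 9
r = 3

Center (-2, -11), radius = 3


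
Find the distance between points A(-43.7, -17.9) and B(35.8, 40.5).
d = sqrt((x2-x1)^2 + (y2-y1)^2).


dx = 35.8 + 43.7 = 79.5
dy = 40.5 + 17.9 = 58.4
d = sqrt(6320.25 + 3410.56) = sqrt(9730.81) = 98.6449

98.6449


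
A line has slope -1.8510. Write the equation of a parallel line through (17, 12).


Parallel lines have equal slopes.
m2 = -1.8510
b2 = 12 + 1.8510*17 = 43.4670

y = -1.8510x + 43.4670


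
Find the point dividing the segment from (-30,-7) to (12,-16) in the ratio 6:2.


Px = (6*12 + 2*(-30))/8 = 12/8 = 1.5000
Py = (6*(-16) + 2*(-7))/8 = -110/8 = -13.7500

P = (1.5000, -13.7500)


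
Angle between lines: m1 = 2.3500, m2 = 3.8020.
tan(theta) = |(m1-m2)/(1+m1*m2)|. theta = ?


m1-m2 = -1.452
1+m1*m2 = 9.9347
tan(theta) = |-1.452/9.9347| = 0.146154
theta = arctan(|-1.452/9.9347|) = 8.3152 degrees (acute angle)

8.3152 degrees


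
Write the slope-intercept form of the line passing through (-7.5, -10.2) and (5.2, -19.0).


m = (-8.8)/(12.7) = -0.6929
b = y1 - m*x1 = -10.2 - (-8.8*(-7.5))/(12.7) = -10.2 - 5.1969 = -15.3969

y = -0.6929x - 15.3969


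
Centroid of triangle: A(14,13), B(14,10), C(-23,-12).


Gx = (14+14- 23)/3 = 5/3 = 1.6667
Gy = (13+10- 12)/3 = 11/3 = 3.6667

G = (1.6667, 3.6667)


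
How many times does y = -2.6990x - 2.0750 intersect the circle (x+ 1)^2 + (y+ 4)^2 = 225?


Substitute y = -2.6990x - 2.0750: (x+ 1)^2 + (-2.6990x- 2.0750+ 4)^2 = 225
Expand to Ax^2 + Bx + C = 0, where b-k = 1.925
A = 1+m^2 = 8.284601
B = 2(m(b-k) - h) = 2(-2.6990*1.925 + 1) = -8.39115
C = h^2 + (b-k)^2 - r^2 = 1 + 3.705625 - 225 = -220.294375
disc = B^2-4AC = 70.4114 + 7300.2040 = 7370.6154
disc > 0

2 intersection points


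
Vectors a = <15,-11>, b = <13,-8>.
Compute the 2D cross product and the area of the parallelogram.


cross = 15*(-8) + 11*13 = -120 + 143 = 23
Parallelogram area = |23| = 23

cross = 23, parallelogram area = 23


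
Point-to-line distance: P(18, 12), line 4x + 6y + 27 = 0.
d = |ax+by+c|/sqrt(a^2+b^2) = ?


|4*18 + 6*12 + 27| = |171| = 171
sqrt(16 + 36) = sqrt(52) = 7.2111
d = 171/sqrt(52) = 23.7134

23.7134


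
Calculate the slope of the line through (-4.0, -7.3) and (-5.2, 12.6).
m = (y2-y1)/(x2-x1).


dy = 12.6 + 7.3 = 19.9
dx = -5.2 + 4.0 = -1.2
m = 19.9/(-1.2) = -16.5833

m = -16.5833


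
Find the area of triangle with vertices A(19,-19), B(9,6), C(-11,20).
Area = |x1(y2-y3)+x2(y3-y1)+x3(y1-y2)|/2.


19*(6-20) = -266
9*(20+ 19) = 351
-11*(-19-6) = 275
sum = 360
Area = |360|/2 = 180.0000

180.0000 sq units


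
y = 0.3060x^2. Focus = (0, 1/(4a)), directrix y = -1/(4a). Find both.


a = 0.3060
1/(4a) = 0.8170
Focus = (0, 0.8170)
Directrix: y = -0.8170

Focus = (0, 0.8170), Directrix: y = -0.8170


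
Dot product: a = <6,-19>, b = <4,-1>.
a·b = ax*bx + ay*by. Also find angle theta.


a·b = 6*4 - 19*(-1) = 24 + 19 = 43
|a| = sqrt(36+361) = 19.9249
|b| = sqrt(16+1) = 4.1231
cos(theta) = 43/(sqrt(397)*sqrt(17)) = 43/sqrt(6749) = 0.523418
theta = arccos(43/sqrt(6749)) = 58.4382 degrees

a·b = 43, theta = 58.4382 deg


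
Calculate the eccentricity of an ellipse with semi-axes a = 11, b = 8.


c = sqrt(121-64) = sqrt(57) = 7.5498
e = c/a = sqrt(57)/11 = 0.6863

e = 0.6863


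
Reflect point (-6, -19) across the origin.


Reflection rule for origin: (-x, -y)
(-6, -19) -> (6, 19)

(6, 19)


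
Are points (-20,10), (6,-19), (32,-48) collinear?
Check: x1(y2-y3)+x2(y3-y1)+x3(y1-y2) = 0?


-20*(-19+ 48) + 6*(-48-10) + 32*(10+ 19)
= -580 - 348 + 928 = 0

Yes, collinear (determinant = 0)


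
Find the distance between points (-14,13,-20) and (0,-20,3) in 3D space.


dx=14, dy=-33, dz=23
d = sqrt(196+1089+529) = sqrt(1814) = 42.5911

42.5911


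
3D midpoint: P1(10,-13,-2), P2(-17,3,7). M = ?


Mx = (10- 17)/2 = -3.5000
My = (-13+3)/2 = -5.0000
Mz = (-2+7)/2 = 2.5000

M = (-3.5000, -5.0000, 2.5000)


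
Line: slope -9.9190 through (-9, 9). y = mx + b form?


y - 9 = -9.9190(x + 9)
y = -9.9190x + 9 + 9.9190*(-9)
y = -9.9190x - 80.2710

y = -9.9190x - 80.2710


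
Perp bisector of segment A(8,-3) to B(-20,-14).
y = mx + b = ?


Midpoint = (-6, -8.5)
Slope of AB = dy/dx = -11/(-28) = 0.3929
Perp slope = -dx/dy = -28/11 = -2.5455
b = My - (perp slope)*Mx = -8.5 + (-28*(-6))/(-11) = -8.5 - 15.2727 = -23.7727

y = -2.5455x - 23.7727


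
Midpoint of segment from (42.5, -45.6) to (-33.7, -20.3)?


Mx = (42.5 - 33.7)/2 = 8.8/2 = 4.4000
My = (-45.6 - 20.3)/2 = -65.9/2 = -32.9500

(4.4000, -32.9500)


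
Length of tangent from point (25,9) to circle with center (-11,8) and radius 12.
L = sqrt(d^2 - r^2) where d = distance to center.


d = sqrt((25+ 11)^2 + (9-8)^2) = sqrt(1296+1) = 36.0139
L = sqrt(1297.0000 - 144) = sqrt(1153.0000) = 33.9559

33.9559


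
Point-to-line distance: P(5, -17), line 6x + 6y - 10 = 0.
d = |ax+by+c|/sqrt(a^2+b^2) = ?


|6*5 + 6*(-17) - 10| = |-82| = 82
sqrt(36 + 36) = sqrt(72) = 8.4853
d = 82/sqrt(72) = 9.6638

9.6638


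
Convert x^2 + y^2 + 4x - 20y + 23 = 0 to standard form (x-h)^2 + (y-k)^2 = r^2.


h = -D/2 = -4/2 = -2
k = -E/2 = 20/2 = 10
r^2 = h^2 + k^2 - F = 4 + 100 - 23 = 81
r = 9

Center (-2, 10), radius = 9


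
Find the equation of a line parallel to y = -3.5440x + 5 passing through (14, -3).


Parallel lines have equal slopes.
m2 = -3.5440
b2 = -3 + 3.5440*14 = 46.6160

y = -3.5440x + 46.6160


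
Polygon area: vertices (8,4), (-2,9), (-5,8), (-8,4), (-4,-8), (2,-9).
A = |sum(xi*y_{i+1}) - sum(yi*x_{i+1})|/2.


sum(xi*y_{i+1}) = 8*9 - 2*8 - 5*4 - 8*(-8) - 4*(-9) + 2*4 = 144
sum(yi*x_{i+1}) = 4*(-2) + 9*(-5) + 8*(-8) + 4*(-4) - 8*2 - 9*8 = -221
Area = |144 + 221|/2 = 365/2 = 182.5000

182.5000 sq units


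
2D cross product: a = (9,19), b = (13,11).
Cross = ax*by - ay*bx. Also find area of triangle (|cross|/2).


cross = 9*11 - 19*13 = 99 - 247 = -148
Triangle area = |-148|/2 = 148/2 = 74.0000

cross = -148, triangle area = 74.0000


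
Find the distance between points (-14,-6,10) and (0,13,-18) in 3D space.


dx=14, dy=19, dz=-28
d = sqrt(196+361+784) = sqrt(1341) = 36.6197

36.6197


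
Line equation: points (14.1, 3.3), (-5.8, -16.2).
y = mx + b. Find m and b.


m = (-19.5)/(-19.9) = 0.9799
b = y1 - m*x1 = 3.3 - (-19.5*14.1)/(-19.9) = 3.3 - 13.8166 = -10.5166

y = 0.9799x - 10.5166


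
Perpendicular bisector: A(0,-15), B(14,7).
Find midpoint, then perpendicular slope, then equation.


Midpoint = (7, -4)
Slope of AB = dy/dx = 22/14 = 1.5714
Perp slope = -dx/dy = -14/22 = -0.6364
b = My - (perp slope)*Mx = -4 + (14*7)/22 = -4 + 4.4545 = 0.4545

y = -0.6364x + 0.4545


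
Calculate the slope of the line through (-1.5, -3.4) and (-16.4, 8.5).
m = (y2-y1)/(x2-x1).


dy = 8.5 + 3.4 = 11.9
dx = -16.4 + 1.5 = -14.9
m = 11.9/(-14.9) = -0.7987

m = -0.7987


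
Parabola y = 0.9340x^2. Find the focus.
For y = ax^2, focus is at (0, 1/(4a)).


a = 0.9340
4a = 3.7360
focus = (0, 1/3.7360) = (0, 0.2677)

Focus = (0, 0.2677)


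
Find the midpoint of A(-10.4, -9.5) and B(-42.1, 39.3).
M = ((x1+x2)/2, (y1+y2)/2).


Mx = (-10.4 - 42.1)/2 = -52.5/2 = -26.2500
My = (-9.5 + 39.3)/2 = 29.8/2 = 14.9000

(-26.2500, 14.9000)


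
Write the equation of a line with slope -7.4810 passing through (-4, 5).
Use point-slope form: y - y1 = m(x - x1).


y - 5 = -7.4810(x + 4)
y = -7.4810x + 5 + 7.4810*(-4)
y = -7.4810x - 24.9240

y = -7.4810x - 24.9240


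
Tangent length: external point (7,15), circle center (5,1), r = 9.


d = sqrt((7-5)^2 + (15-1)^2) = sqrt(4+196) = 14.1421
L = sqrt(200.0000 - 81) = sqrt(119.0000) = 10.9087

10.9087


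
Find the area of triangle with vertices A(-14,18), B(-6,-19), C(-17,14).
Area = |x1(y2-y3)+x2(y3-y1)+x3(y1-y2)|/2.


-14*(-19-14) = 462
-6*(14-18) = 24
-17*(18+ 19) = -629
sum = -143
Area = |-143|/2 = 71.5000

71.5000 sq units


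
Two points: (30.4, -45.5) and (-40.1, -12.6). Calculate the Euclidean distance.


dx = -40.1 - 30.4 = -70.5
dy = -12.6 + 45.5 = 32.9
d = sqrt(4970.25 + 1082.41) = sqrt(6052.66) = 77.7988

77.7988


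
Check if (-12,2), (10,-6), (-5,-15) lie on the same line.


-12*(-6+ 15) + 10*(-15-2) - 5*(2+ 6)
= -108 - 170 - 40 = -318

No, not collinear (determinant = -318)


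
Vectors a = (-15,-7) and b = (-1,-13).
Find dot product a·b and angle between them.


a·b = -15*(-1) - 7*(-13) = 15 + 91 = 106
|a| = sqrt(225+49) = 16.5529
|b| = sqrt(1+169) = 13.0384
cos(theta) = 106/(sqrt(274)*sqrt(170)) = 106/sqrt(46580) = 0.491141
theta = arccos(106/sqrt(46580)) = 60.5844 degrees

a·b = 106, theta = 60.5844 deg


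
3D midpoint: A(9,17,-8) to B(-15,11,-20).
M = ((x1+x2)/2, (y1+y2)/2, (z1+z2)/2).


Mx = (9- 15)/2 = -3.0000
My = (17+11)/2 = 14.0000
Mz = (-8- 20)/2 = -14.0000

M = (-3.0000, 14.0000, -14.0000)


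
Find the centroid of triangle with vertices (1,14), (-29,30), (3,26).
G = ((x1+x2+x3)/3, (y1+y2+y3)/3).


Gx = (1- 29+3)/3 = -25/3 = -8.3333
Gy = (14+30+26)/3 = 70/3 = 23.3333

G = (-8.3333, 23.3333)


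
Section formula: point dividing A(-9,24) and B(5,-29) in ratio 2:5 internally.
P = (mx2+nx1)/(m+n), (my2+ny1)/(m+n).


Px = (2*5 + 5*(-9))/7 = -35/7 = -5.0000
Py = (2*(-29) + 5*24)/7 = 62/7 = 8.8571

P = (-5.0000, 8.8571)


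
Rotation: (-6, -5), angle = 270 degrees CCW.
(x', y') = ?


cos(270) = 0, sin(270) = -1
x' = -6*0 + 5*(-1) = -5
y' = -6*(-1) - 5*0 = 6

(-5, 6)


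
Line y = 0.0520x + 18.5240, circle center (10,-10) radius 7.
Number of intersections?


Substitute y = 0.0520x + 18.5240: (x-10)^2 + (0.0520x+18.5240+ 10)^2 = 49
Expand to Ax^2 + Bx + C = 0, where b-k = 28.524
A = 1+m^2 = 1.002704
B = 2(m(b-k) - h) = 2(0.0520*28.524 - 10) = -17.033504
C = h^2 + (b-k)^2 - r^2 = 100 + 813.618576 - 49 = 864.618576
disc = B^2-4AC = 290.1403 - 3467.8260 = -3177.6857
disc < 0

0 intersection points


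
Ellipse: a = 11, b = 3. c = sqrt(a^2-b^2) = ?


c^2 = 11^2 - 3^2 = 121 - 9 = 112
c = sqrt(112) = 10.5830

c = 10.5830


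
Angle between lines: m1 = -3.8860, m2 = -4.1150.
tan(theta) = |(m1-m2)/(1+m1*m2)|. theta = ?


m1-m2 = 0.229
1+m1*m2 = 16.99089
tan(theta) = |0.229/16.99089| = 0.013478
theta = arctan(|0.229/16.99089|) = 0.7722 degrees (acute angle)

0.7722 degrees


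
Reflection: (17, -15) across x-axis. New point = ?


Reflection rule for x-axis: (x, -y)
(17, -15) -> (17, 15)

(17, 15)


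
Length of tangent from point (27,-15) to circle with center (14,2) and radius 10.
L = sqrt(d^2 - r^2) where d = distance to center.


d = sqrt((27-14)^2 + (-15-2)^2) = sqrt(169+289) = 21.4009
L = sqrt(458.0000 - 100) = sqrt(358.0000) = 18.9209

18.9209


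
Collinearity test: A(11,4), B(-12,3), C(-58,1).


11*(3-1) - 12*(1-4) - 58*(4-3)
= 22 + 36 - 58 = 0

Yes, collinear (determinant = 0)


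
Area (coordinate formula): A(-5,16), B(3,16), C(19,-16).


-5*(16+ 16) = -160
3*(-16-16) = -96
19*(16-16) = 0
sum = -256
Area = |-256|/2 = 128.0000

128.0000 sq units


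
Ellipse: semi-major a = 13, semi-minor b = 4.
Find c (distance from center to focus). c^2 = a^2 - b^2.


c^2 = 13^2 - 4^2 = 169 - 16 = 153
c = sqrt(153) = 12.3693

c = 12.3693


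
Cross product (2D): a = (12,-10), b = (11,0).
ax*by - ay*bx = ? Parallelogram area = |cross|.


cross = 12*0 + 10*11 = 0 + 110 = 110
Parallelogram area = |110| = 110

cross = 110, parallelogram area = 110


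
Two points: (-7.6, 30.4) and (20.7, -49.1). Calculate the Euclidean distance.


dx = 20.7 + 7.6 = 28.3
dy = -49.1 - 30.4 = -79.5
d = sqrt(800.89 + 6320.25) = sqrt(7121.14) = 84.3868

84.3868


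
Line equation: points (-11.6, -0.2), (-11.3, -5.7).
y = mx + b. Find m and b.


m = (-5.5)/(0.3) = -18.3333
b = y1 - m*x1 = -0.2 - (-5.5*(-11.6))/(0.3) = -0.2 - 212.6667 = -212.8667

y = -18.3333x - 212.8667


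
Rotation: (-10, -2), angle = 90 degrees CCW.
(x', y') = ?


cos(90) = 0, sin(90) = 1
x' = -10*0 + 2*1 = 2
y' = -10*1 - 2*0 = -10

(2, -10)


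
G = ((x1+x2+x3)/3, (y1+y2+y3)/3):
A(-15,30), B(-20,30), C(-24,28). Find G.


Gx = (-15- 20- 24)/3 = -59/3 = -19.6667
Gy = (30+30+28)/3 = 88/3 = 29.3333

G = (-19.6667, 29.3333)


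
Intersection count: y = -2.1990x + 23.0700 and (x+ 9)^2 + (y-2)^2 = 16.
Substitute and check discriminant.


Substitute y = -2.1990x + 23.0700: (x+ 9)^2 + (-2.1990x+23.0700-2)^2 = 16
Expand to Ax^2 + Bx + C = 0, where b-k = 21.07
A = 1+m^2 = 5.835601
B = 2(m(b-k) - h) = 2(-2.1990*21.07 + 9) = -74.66586
C = h^2 + (b-k)^2 - r^2 = 81 + 443.9449 - 16 = 508.9449
disc = B^2-4AC = 5574.9906 - 11879.9975 = -6305.0069
disc < 0

0 intersection points


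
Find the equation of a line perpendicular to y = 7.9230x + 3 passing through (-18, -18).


Perpendicular slope = -1/m1 = -1/7.9230 = -0.1262
b2 = y0 - m2*x0 = -18 - 18/7.9230 = -18 - 2.2719 = -20.2719

y = -0.1262x - 20.2719


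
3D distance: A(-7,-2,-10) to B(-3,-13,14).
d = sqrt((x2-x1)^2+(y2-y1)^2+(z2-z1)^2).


dx=4, dy=-11, dz=24
d = sqrt(16+121+576) = sqrt(713) = 26.7021

26.7021


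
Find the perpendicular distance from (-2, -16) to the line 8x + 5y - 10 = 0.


|8*(-2) + 5*(-16) - 10| = |-106| = 106
sqrt(64 + 25) = sqrt(89) = 9.4340
d = 106/sqrt(89) = 11.2360

11.2360


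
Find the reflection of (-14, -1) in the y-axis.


Reflection rule for y-axis: (-x, y)
(-14, -1) -> (14, -1)

(14, -1)


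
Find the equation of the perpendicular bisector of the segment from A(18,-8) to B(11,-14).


Midpoint = (14.5, -11)
Slope of AB = dy/dx = -6/(-7) = 0.8571
Perp slope = -dx/dy = -7/6 = -1.1667
b = My - (perp slope)*Mx = -11 + (-7*14.5)/(-6) = -11 + 16.9167 = 5.9167

y = -1.1667x + 5.9167


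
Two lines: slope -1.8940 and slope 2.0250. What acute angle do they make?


m1-m2 = -3.919
1+m1*m2 = -2.83535
tan(theta) = |-3.919/(-2.83535)| = 1.382193
theta = arctan(|-3.919/(-2.83535)|) = 54.1147 degrees (acute angle)

54.1147 degrees


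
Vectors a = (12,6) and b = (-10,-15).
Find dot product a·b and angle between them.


a·b = 12*(-10) + 6*(-15) = -120 - 90 = -210
|a| = sqrt(144+36) = 13.4164
|b| = sqrt(100+225) = 18.0278
cos(theta) = -210/(sqrt(180)*sqrt(325)) = -210/sqrt(58500) = -0.868243
theta = arccos(-210/sqrt(58500)) = 150.2551 degrees

a·b = -210, theta = 150.2551 deg


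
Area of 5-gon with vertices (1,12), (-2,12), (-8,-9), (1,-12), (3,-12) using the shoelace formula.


sum(xi*y_{i+1}) = 1*12 - 2*(-9) - 8*(-12) + 1*(-12) + 3*12 = 150
sum(yi*x_{i+1}) = 12*(-2) + 12*(-8) - 9*1 - 12*3 - 12*1 = -177
Area = |150 + 177|/2 = 327/2 = 163.5000

163.5000 sq units


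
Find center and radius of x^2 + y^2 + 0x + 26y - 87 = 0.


h = -D/2 = 0/2 = 0
k = -E/2 = -26/2 = -13
r^2 = h^2 + k^2 - F = 0 + 169 + 87 = 256
r = 16

Center (0, -13), radius = 16


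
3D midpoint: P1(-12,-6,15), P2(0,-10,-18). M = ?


Mx = (-12+0)/2 = -6.0000
My = (-6- 10)/2 = -8.0000
Mz = (15- 18)/2 = -1.5000

M = (-6.0000, -8.0000, -1.5000)


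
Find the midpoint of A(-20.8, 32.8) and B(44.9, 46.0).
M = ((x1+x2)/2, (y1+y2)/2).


Mx = (-20.8 + 44.9)/2 = 24.1/2 = 12.0500
My = (32.8 + 46.0)/2 = 78.8/2 = 39.4000

(12.0500, 39.4000)


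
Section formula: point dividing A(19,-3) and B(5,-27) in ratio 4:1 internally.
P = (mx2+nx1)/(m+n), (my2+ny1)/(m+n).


Px = (4*5 + 1*19)/5 = 39/5 = 7.8000
Py = (4*(-27) + 1*(-3))/5 = -111/5 = -22.2000

P = (7.8000, -22.2000)


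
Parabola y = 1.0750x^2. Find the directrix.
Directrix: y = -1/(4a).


a = 1.0750
1/(4a) = 0.2326
directrix: y = -0.2326 = -0.2326

y = -0.2326


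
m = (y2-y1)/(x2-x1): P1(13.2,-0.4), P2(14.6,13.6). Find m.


dy = 13.6 + 0.4 = 14.0
dx = 14.6 - 13.2 = 1.4
m = 14.0/1.4 = 10.0000

m = 10.0000


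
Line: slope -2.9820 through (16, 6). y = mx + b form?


y - 6 = -2.9820(x - 16)
y = -2.9820x + 6 + 2.9820*16
y = -2.9820x + 53.7120

y = -2.9820x + 53.7120


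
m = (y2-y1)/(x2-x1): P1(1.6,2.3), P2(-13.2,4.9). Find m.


dy = 4.9 - 2.3 = 2.6
dx = -13.2 - 1.6 = -14.8
m = 2.6/(-14.8) = -0.1757

m = -0.1757


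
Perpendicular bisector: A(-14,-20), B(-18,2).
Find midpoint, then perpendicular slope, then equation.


Midpoint = (-16, -9)
Slope of AB = dy/dx = 22/(-4) = -5.5000
Perp slope = -dx/dy = 4/22 = 0.1818
b = My - (perp slope)*Mx = -9 + (-4*(-16))/22 = -9 + 2.9091 = -6.0909

y = 0.1818x - 6.0909


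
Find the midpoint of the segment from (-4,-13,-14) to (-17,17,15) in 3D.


Mx = (-4- 17)/2 = -10.5000
My = (-13+17)/2 = 2.0000
Mz = (-14+15)/2 = 0.5000

M = (-10.5000, 2.0000, 0.5000)


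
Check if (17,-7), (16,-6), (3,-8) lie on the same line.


17*(-6+ 8) + 16*(-8+ 7) + 3*(-7+ 6)
= 34 - 16 - 3 = 15

No, not collinear (determinant = 15)


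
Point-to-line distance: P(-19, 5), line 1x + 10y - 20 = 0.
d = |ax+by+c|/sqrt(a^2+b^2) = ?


|1*(-19) + 10*5 - 20| = |11| = 11
sqrt(1 + 100) = sqrt(101) = 10.0499
d = 11/sqrt(101) = 1.0945

1.0945


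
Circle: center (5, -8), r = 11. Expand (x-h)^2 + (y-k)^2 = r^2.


(x-5)^2 + (y+ 8)^2 = 11^2
D = -2h = -10, E = -2k = 16
F = h^2+k^2-r^2 = 25+64-121 = -32

x^2 + y^2 - 10x + 16y - 32 = 0


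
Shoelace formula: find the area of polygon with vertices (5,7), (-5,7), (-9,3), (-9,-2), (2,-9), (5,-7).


sum(xi*y_{i+1}) = 5*7 - 5*3 - 9*(-2) - 9*(-9) + 2*(-7) + 5*7 = 140
sum(yi*x_{i+1}) = 7*(-5) + 7*(-9) + 3*(-9) - 2*2 - 9*5 - 7*5 = -209
Area = |140 + 209|/2 = 349/2 = 174.5000

174.5000 sq units


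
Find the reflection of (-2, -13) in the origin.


Reflection rule for origin: (-x, -y)
(-2, -13) -> (2, 13)

(2, 13)


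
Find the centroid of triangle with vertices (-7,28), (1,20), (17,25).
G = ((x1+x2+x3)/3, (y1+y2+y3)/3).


Gx = (-7+1+17)/3 = 11/3 = 3.6667
Gy = (28+20+25)/3 = 73/3 = 24.3333

G = (3.6667, 24.3333)


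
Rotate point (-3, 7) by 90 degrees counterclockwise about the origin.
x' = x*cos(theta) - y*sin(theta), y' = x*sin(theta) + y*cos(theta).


cos(90) = 0, sin(90) = 1
x' = -3*0 - 7*1 = -7
y' = -3*1 + 7*0 = -3

(-7, -3)


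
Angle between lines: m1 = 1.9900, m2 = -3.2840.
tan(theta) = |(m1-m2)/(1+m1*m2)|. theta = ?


m1-m2 = 5.274
1+m1*m2 = -5.53516
tan(theta) = |5.274/(-5.53516)| = 0.952818
theta = arctan(|5.274/(-5.53516)|) = 43.6159 degrees (acute angle)

43.6159 degrees


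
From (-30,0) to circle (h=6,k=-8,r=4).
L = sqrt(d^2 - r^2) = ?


d = sqrt((-30-6)^2 + (0+ 8)^2) = sqrt(1296+64) = 36.8782
L = sqrt(1360.0000 - 16) = sqrt(1344.0000) = 36.6606

36.6606


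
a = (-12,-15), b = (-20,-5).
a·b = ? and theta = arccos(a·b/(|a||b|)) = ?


a·b = -12*(-20) - 15*(-5) = 240 + 75 = 315
|a| = sqrt(144+225) = 19.2094
|b| = sqrt(400+25) = 20.6155
cos(theta) = 315/(sqrt(369)*sqrt(425)) = 315/sqrt(156825) = 0.795432
theta = arccos(315/sqrt(156825)) = 37.3039 degrees

a·b = 315, theta = 37.3039 deg


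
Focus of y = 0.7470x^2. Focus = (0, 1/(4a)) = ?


a = 0.7470
4a = 2.9880
focus = (0, 1/2.9880) = (0, 0.3347)

Focus = (0, 0.3347)


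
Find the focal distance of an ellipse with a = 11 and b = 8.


c^2 = 11^2 - 8^2 = 121 - 64 = 57
c = sqrt(57) = 7.5498

c = 7.5498


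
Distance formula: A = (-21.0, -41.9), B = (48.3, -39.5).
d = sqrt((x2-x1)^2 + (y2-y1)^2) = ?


dx = 48.3 + 21.0 = 69.3
dy = -39.5 + 41.9 = 2.4
d = sqrt(4802.49 + 5.76) = sqrt(4808.25) = 69.3415

69.3415


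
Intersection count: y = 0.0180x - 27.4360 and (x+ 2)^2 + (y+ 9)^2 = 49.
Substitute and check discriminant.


Substitute y = 0.0180x - 27.4360: (x+ 2)^2 + (0.0180x- 27.4360+ 9)^2 = 49
Expand to Ax^2 + Bx + C = 0, where b-k = -18.436
A = 1+m^2 = 1.000324
B = 2(m(b-k) - h) = 2(0.0180*(-18.436) + 2) = 3.336304
C = h^2 + (b-k)^2 - r^2 = 4 + 339.886096 - 49 = 294.886096
disc = B^2-4AC = 11.1309 - 1179.9266 = -1168.7957
disc < 0

0 intersection points


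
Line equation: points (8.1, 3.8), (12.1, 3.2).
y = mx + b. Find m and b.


m = (-0.6)/(4.0) = -0.1500
b = y1 - m*x1 = 3.8 - (-0.6*8.1)/(4.0) = 3.8 + 1.2150 = 5.0150

y = -0.1500x + 5.0150


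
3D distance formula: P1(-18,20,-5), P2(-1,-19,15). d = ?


dx=17, dy=-39, dz=20
d = sqrt(289+1521+400) = sqrt(2210) = 47.0106

47.0106


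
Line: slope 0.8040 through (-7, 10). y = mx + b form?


y - 10 = 0.8040(x + 7)
y = 0.8040x + 10 - 0.8040*(-7)
y = 0.8040x + 15.6280

y = 0.8040x + 15.6280


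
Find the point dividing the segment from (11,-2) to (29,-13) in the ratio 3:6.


Px = (3*29 + 6*11)/9 = 153/9 = 17.0000
Py = (3*(-13) + 6*(-2))/9 = -51/9 = -5.6667

P = (17.0000, -5.6667)


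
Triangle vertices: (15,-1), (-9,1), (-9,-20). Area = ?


15*(1+ 20) = 315
-9*(-20+ 1) = 171
-9*(-1-1) = 18
sum = 504
Area = |504|/2 = 252.0000

252.0000 sq units


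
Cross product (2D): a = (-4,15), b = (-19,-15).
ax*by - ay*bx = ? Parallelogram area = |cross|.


cross = -4*(-15) - 15*(-19) = 60 + 285 = 345
Parallelogram area = |345| = 345

cross = 345, parallelogram area = 345


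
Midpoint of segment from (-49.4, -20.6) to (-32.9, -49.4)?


Mx = (-49.4 - 32.9)/2 = -82.3/2 = -41.1500
My = (-20.6 - 49.4)/2 = -70.0/2 = -35.0000

(-41.1500, -35.0000)


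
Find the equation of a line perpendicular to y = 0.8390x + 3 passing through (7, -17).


Perpendicular slope = -1/m1 = -1/0.8390 = -1.1919
b2 = y0 - m2*x0 = -17 + 7/0.8390 = -17 + 8.3433 = -8.6567

y = -1.1919x - 8.6567


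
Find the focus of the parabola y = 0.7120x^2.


a = 0.7120
4a = 2.8480
focus = (0, 1/2.8480) = (0, 0.3511)

Focus = (0, 0.3511)


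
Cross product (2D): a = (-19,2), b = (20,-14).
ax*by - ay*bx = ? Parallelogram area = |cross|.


cross = -19*(-14) - 2*20 = 266 - 40 = 226
Parallelogram area = |226| = 226

cross = 226, parallelogram area = 226


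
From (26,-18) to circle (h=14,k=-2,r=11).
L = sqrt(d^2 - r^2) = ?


d = sqrt((26-14)^2 + (-18+ 2)^2) = sqrt(144+256) = 20.0000
L = sqrt(400.0000 - 121) = sqrt(279.0000) = 16.7033

16.7033


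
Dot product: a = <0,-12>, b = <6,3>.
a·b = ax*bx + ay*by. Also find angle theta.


a·b = 0*6 - 12*3 = 0 - 36 = -36
|a| = sqrt(0+144) = 12.0000
|b| = sqrt(36+9) = 6.7082
cos(theta) = -36/(sqrt(144)*sqrt(45)) = -36/sqrt(6480) = -0.447214
theta = arccos(-36/sqrt(6480)) = 116.5651 degrees

a·b = -36, theta = 116.5651 deg


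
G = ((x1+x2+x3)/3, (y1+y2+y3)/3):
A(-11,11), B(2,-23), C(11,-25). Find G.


Gx = (-11+2+11)/3 = 2/3 = 0.6667
Gy = (11- 23- 25)/3 = -37/3 = -12.3333

G = (0.6667, -12.3333)


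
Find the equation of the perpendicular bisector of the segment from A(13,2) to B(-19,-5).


Midpoint = (-3, -1.5)
Slope of AB = dy/dx = -7/(-32) = 0.2188
Perp slope = -dx/dy = -32/7 = -4.5714
b = My - (perp slope)*Mx = -1.5 + (-32*(-3))/(-7) = -1.5 - 13.7143 = -15.2143

y = -4.5714x - 15.2143


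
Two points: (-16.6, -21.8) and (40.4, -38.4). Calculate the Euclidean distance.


dx = 40.4 + 16.6 = 57.0
dy = -38.4 + 21.8 = -16.6
d = sqrt(3249.0 + 275.56) = sqrt(3524.56) = 59.3680

59.3680


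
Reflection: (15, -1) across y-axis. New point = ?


Reflection rule for y-axis: (-x, y)
(15, -1) -> (-15, -1)

(-15, -1)


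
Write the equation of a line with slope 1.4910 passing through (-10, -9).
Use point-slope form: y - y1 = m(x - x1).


y + 9 = 1.4910(x + 10)
y = 1.4910x - 9 - 1.4910*(-10)
y = 1.4910x + 5.9100

y = 1.4910x + 5.9100


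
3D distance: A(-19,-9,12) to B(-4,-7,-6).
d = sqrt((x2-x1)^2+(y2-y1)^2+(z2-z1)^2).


dx=15, dy=2, dz=-18
d = sqrt(225+4+324) = sqrt(553) = 23.5160

23.5160


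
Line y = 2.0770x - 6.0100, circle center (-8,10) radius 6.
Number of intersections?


Substitute y = 2.0770x - 6.0100: (x+ 8)^2 + (2.0770x- 6.0100-10)^2 = 36
Expand to Ax^2 + Bx + C = 0, where b-k = -16.01
A = 1+m^2 = 5.313929
B = 2(m(b-k) - h) = 2(2.0770*(-16.01) + 8) = -50.50554
C = h^2 + (b-k)^2 - r^2 = 64 + 256.3201 - 36 = 284.3201
disc = B^2-4AC = 2550.8096 - 6043.4273 = -3492.6177
disc < 0

0 intersection points


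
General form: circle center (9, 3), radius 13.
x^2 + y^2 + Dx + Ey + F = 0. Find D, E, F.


(x-9)^2 + (y-3)^2 = 13^2
D = -2h = -18, E = -2k = -6
F = h^2+k^2-r^2 = 81+9-169 = -79

D = -18, E = -6, F = -79


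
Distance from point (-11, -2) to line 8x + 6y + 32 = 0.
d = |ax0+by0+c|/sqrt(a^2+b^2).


|8*(-11) + 6*(-2) + 32| = |-68| = 68
sqrt(64 + 36) = sqrt(100) = 10.0000
d = 68/sqrt(100) = 6.8000

6.8000


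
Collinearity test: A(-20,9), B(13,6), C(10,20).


-20*(6-20) + 13*(20-9) + 10*(9-6)
= 280 + 143 + 30 = 453

No, not collinear (determinant = 453)


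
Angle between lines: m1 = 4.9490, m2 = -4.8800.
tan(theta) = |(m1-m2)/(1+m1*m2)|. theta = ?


m1-m2 = 9.829
1+m1*m2 = -23.15112
tan(theta) = |9.829/(-23.15112)| = 0.424558
theta = arctan(|9.829/(-23.15112)|) = 23.0041 degrees (acute angle)

23.0041 degrees


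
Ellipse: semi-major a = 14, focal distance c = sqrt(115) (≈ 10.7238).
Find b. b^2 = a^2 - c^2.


b^2 = 14^2 - (sqrt(115))^2 = 196 - 115 = 81
b = sqrt(81) = 9

b = 9


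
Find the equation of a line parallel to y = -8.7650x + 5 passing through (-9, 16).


Parallel lines have equal slopes.
m2 = -8.7650
b2 = 16 + 8.7650*(-9) = -62.8850

y = -8.7650x - 62.8850


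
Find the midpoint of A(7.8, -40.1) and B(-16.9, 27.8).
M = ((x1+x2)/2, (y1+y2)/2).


Mx = (7.8 - 16.9)/2 = -9.1/2 = -4.5500
My = (-40.1 + 27.8)/2 = -12.3/2 = -6.1500

(-4.5500, -6.1500)


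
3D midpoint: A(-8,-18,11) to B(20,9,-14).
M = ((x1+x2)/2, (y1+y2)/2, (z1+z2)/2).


Mx = (-8+20)/2 = 6.0000
My = (-18+9)/2 = -4.5000
Mz = (11- 14)/2 = -1.5000

M = (6.0000, -4.5000, -1.5000)


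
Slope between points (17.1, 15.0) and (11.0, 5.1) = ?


dy = 5.1 - 15.0 = -9.9
dx = 11.0 - 17.1 = -6.1
m = -9.9/(-6.1) = 1.6230

m = 1.6230


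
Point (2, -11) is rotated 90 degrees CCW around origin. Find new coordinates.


cos(90) = 0, sin(90) = 1
x' = 2*0 + 11*1 = 11
y' = 2*1 - 11*0 = 2

(11, 2)


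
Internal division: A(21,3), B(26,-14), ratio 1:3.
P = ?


Px = (1*26 + 3*21)/4 = 89/4 = 22.2500
Py = (1*(-14) + 3*3)/4 = -5/4 = -1.2500

P = (22.2500, -1.2500)


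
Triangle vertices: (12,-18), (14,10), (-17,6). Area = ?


12*(10-6) = 48
14*(6+ 18) = 336
-17*(-18-10) = 476
sum = 860
Area = |860|/2 = 430.0000

430.0000 sq units


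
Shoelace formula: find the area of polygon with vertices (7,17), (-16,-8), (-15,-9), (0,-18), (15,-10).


sum(xi*y_{i+1}) = 7*(-8) - 16*(-9) - 15*(-18) + 0*(-10) + 15*17 = 613
sum(yi*x_{i+1}) = 17*(-16) - 8*(-15) - 9*0 - 18*15 - 10*7 = -492
Area = |613 + 492|/2 = 1105/2 = 552.5000

552.5000 sq units


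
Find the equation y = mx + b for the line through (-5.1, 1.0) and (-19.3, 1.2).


m = (0.2)/(-14.2) = -0.0141
b = y1 - m*x1 = 1.0 - (0.2*(-5.1))/(-14.2) = 1.0 - 0.0718 = 0.9282

y = -0.0141x + 0.9282


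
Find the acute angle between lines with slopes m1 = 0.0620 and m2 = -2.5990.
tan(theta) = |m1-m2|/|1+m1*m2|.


m1-m2 = 2.661
1+m1*m2 = 0.838862
tan(theta) = |2.661/0.838862| = 3.172155
theta = arctan(|2.661/0.838862|) = 72.5029 degrees (acute angle)

72.5029 degrees


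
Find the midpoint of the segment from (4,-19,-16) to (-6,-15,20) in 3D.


Mx = (4- 6)/2 = -1.0000
My = (-19- 15)/2 = -17.0000
Mz = (-16+20)/2 = 2.0000

M = (-1.0000, -17.0000, 2.0000)


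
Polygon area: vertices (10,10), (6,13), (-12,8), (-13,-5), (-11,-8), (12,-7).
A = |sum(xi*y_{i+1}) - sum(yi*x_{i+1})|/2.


sum(xi*y_{i+1}) = 10*13 + 6*8 - 12*(-5) - 13*(-8) - 11*(-7) + 12*10 = 539
sum(yi*x_{i+1}) = 10*6 + 13*(-12) + 8*(-13) - 5*(-11) - 8*12 - 7*10 = -311
Area = |539 + 311|/2 = 850/2 = 425.0000

425.0000 sq units


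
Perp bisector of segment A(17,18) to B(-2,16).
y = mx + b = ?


Midpoint = (7.5, 17)
Slope of AB = dy/dx = -2/(-19) = 0.1053
Perp slope = -dx/dy = -19/2 = -9.5000
b = My - (perp slope)*Mx = 17 + (-19*7.5)/(-2) = 17 + 71.2500 = 88.2500

y = -9.5000x + 88.2500


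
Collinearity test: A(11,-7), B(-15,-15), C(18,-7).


11*(-15+ 7) - 15*(-7+ 7) + 18*(-7+ 15)
= -88 + 0 + 144 = 56

No, not collinear (determinant = 56)


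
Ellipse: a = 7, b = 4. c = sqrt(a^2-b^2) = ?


c^2 = 7^2 - 4^2 = 49 - 16 = 33
c = sqrt(33) = 5.7446

c = 5.7446


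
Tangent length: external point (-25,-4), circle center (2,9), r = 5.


d = sqrt((-25-2)^2 + (-4-9)^2) = sqrt(729+169) = 29.9666
L = sqrt(898.0000 - 25) = sqrt(873.0000) = 29.5466

29.5466


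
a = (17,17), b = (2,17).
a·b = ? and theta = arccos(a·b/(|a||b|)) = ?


a·b = 17*2 + 17*17 = 34 + 289 = 323
|a| = sqrt(289+289) = 24.0416
|b| = sqrt(4+289) = 17.1172
cos(theta) = 323/(sqrt(578)*sqrt(293)) = 323/sqrt(169354) = 0.784883
theta = arccos(323/sqrt(169354)) = 38.2902 degrees

a·b = 323, theta = 38.2902 deg


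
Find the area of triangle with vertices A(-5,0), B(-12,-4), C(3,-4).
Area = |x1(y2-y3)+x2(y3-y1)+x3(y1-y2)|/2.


-5*(-4+ 4) = 0
-12*(-4-0) = 48
3*(0+ 4) = 12
sum = 60
Area = |60|/2 = 30.0000

30.0000 sq units


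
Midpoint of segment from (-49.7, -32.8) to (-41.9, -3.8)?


Mx = (-49.7 - 41.9)/2 = -91.6/2 = -45.8000
My = (-32.8 - 3.8)/2 = -36.6/2 = -18.3000

(-45.8000, -18.3000)


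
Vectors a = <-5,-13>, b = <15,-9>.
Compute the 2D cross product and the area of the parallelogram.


cross = -5*(-9) + 13*15 = 45 + 195 = 240
Parallelogram area = |240| = 240

cross = 240, parallelogram area = 240


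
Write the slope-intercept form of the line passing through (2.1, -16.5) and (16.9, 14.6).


m = (31.1)/(14.8) = 2.1014
b = y1 - m*x1 = -16.5 - (31.1*2.1)/(14.8) = -16.5 - 4.4128 = -20.9128

y = 2.1014x - 20.9128


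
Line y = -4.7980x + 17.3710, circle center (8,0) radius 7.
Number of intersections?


Substitute y = -4.7980x + 17.3710: (x-8)^2 + (-4.7980x+17.3710-0)^2 = 49
Expand to Ax^2 + Bx + C = 0, where b-k = 17.371
A = 1+m^2 = 24.020804
B = 2(m(b-k) - h) = 2(-4.7980*17.371 - 8) = -182.692116
C = h^2 + (b-k)^2 - r^2 = 64 + 301.751641 - 49 = 316.751641
disc = B^2-4AC = 33376.4092 - 30434.5163 = 2941.8929
disc > 0

2 intersection points


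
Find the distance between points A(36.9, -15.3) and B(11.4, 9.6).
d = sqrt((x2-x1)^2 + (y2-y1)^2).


dx = 11.4 - 36.9 = -25.5
dy = 9.6 + 15.3 = 24.9
d = sqrt(650.25 + 620.01) = sqrt(1270.26) = 35.6407

35.6407


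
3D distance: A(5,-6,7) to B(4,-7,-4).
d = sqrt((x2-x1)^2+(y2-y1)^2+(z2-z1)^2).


dx=-1, dy=-1, dz=-11
d = sqrt(1+1+121) = sqrt(123) = 11.0905

11.0905


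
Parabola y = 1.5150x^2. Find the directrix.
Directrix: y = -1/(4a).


a = 1.5150
1/(4a) = 0.1650
directrix: y = -0.1650 = -0.1650

y = -0.1650


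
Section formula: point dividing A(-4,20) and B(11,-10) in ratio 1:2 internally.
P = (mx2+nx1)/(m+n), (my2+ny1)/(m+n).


Px = (1*11 + 2*(-4))/3 = 3/3 = 1.0000
Py = (1*(-10) + 2*20)/3 = 30/3 = 10.0000

P = (1.0000, 10.0000)


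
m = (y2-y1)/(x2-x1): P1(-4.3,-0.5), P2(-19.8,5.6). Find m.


dy = 5.6 + 0.5 = 6.1
dx = -19.8 + 4.3 = -15.5
m = 6.1/(-15.5) = -0.3935

m = -0.3935


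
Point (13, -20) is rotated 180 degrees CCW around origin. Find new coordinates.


cos(180) = -1, sin(180) = 0
x' = 13*(-1) + 20*0 = -13
y' = 13*0 - 20*(-1) = 20

(-13, 20)


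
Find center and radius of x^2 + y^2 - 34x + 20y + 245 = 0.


h = -D/2 = 34/2 = 17
k = -E/2 = -20/2 = -10
r^2 = h^2 + k^2 - F = 289 + 100 - 245 = 144
r = 12

Center (17, -10), radius = 12


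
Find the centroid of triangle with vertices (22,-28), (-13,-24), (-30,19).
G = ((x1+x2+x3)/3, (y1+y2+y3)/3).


Gx = (22- 13- 30)/3 = -21/3 = -7.0000
Gy = (-28- 24+19)/3 = -33/3 = -11.0000

G = (-7.0000, -11.0000)


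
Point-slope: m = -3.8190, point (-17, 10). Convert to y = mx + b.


y - 10 = -3.8190(x + 17)
y = -3.8190x + 10 + 3.8190*(-17)
y = -3.8190x - 54.9230

y = -3.8190x - 54.9230


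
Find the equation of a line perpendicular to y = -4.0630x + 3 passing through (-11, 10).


Perpendicular slope = -1/m1 = -1/(-4.0630) = 0.2461
b2 = y0 - m2*x0 = 10 - 11/(-4.0630) = 10 + 2.7074 = 12.7074

y = 0.2461x + 12.7074


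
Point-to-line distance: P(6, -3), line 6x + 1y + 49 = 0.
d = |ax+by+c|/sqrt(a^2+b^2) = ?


|6*6 + 1*(-3) + 49| = |82| = 82
sqrt(36 + 1) = sqrt(37) = 6.0828
d = 82/sqrt(37) = 13.4807

13.4807


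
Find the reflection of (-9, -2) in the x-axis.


Reflection rule for x-axis: (x, -y)
(-9, -2) -> (-9, 2)

(-9, 2)


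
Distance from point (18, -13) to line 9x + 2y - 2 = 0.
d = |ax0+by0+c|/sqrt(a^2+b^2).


|9*18 + 2*(-13) - 2| = |134| = 134
sqrt(81 + 4) = sqrt(85) = 9.2195
d = 134/sqrt(85) = 14.5343

14.5343


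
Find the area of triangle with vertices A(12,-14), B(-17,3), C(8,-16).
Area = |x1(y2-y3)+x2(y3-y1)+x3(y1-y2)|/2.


12*(3+ 16) = 228
-17*(-16+ 14) = 34
8*(-14-3) = -136
sum = 126
Area = |126|/2 = 63.0000

63.0000 sq units


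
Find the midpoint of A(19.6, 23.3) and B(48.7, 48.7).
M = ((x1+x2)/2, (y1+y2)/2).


Mx = (19.6 + 48.7)/2 = 68.3/2 = 34.1500
My = (23.3 + 48.7)/2 = 72.0/2 = 36.0000

(34.1500, 36.0000)


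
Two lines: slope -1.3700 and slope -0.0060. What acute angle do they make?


m1-m2 = -1.364
1+m1*m2 = 1.00822
tan(theta) = |-1.364/1.00822| = 1.352879
theta = arctan(|-1.364/1.00822|) = 53.5295 degrees (acute angle)

53.5295 degrees


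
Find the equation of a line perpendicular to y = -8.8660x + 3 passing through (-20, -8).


Perpendicular slope = -1/m1 = -1/(-8.8660) = 0.1128
b2 = y0 - m2*x0 = -8 - 20/(-8.8660) = -8 + 2.2558 = -5.7442

y = 0.1128x - 5.7442


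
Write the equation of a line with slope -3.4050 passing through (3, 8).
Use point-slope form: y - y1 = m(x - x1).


y - 8 = -3.4050(x - 3)
y = -3.4050x + 8 + 3.4050*3
y = -3.4050x + 18.2150

y = -3.4050x + 18.2150
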